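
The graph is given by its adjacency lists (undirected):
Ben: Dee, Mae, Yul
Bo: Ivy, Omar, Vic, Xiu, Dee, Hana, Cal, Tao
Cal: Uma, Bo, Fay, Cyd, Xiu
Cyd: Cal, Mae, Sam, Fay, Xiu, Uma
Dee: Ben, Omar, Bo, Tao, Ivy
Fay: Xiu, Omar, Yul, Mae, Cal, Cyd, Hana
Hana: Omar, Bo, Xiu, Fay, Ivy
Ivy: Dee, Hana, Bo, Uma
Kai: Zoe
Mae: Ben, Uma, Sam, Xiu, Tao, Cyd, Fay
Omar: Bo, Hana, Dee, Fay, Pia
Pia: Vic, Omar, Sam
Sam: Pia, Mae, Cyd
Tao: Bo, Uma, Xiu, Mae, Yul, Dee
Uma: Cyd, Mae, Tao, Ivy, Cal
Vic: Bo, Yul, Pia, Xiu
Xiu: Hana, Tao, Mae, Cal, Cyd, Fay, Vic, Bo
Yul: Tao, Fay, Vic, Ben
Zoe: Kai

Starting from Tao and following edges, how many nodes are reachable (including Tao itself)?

BFS from Tao visits: Tao, Bo, Dee, Mae, Uma, Xiu, Yul, Cal, Hana, Ivy, Omar, Vic, Ben, Cyd, Fay, Sam, Pia
Reachable nodes: 17 of 19 total.

17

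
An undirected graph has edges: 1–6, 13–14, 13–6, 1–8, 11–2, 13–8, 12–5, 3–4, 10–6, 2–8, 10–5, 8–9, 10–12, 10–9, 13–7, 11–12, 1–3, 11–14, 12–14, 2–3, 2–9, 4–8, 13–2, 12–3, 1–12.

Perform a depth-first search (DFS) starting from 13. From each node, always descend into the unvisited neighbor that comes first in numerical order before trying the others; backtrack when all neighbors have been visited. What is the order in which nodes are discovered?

Visit 13
13 → 2
2 → 3
3 → 1
1 → 6
6 → 10
10 → 5
5 → 12
12 → 11
11 → 14
10 → 9
9 → 8
8 → 4
13 → 7

13 -> 2 -> 3 -> 1 -> 6 -> 10 -> 5 -> 12 -> 11 -> 14 -> 9 -> 8 -> 4 -> 7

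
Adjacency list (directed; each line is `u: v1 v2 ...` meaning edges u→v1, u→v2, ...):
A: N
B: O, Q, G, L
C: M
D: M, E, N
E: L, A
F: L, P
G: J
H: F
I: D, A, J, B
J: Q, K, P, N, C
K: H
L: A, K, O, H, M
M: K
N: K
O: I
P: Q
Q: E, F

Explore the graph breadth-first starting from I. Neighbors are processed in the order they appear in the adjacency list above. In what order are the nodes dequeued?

Visit I; enqueue D, A, J, B → queue [D, A, J, B]
Visit D; enqueue M, E, N → queue [A, J, B, M, E, N]
Visit A → queue [J, B, M, E, N]
Visit J; enqueue Q, K, P, C → queue [B, M, E, N, Q, K, P, C]
Visit B; enqueue O, G, L → queue [M, E, N, Q, K, P, C, O, G, L]
Visit M → queue [E, N, Q, K, P, C, O, G, L]
Visit E → queue [N, Q, K, P, C, O, G, L]
Visit N → queue [Q, K, P, C, O, G, L]
Visit Q; enqueue F → queue [K, P, C, O, G, L, F]
Visit K; enqueue H → queue [P, C, O, G, L, F, H]
Visit P → queue [C, O, G, L, F, H]
Visit C → queue [O, G, L, F, H]
Visit O → queue [G, L, F, H]
Visit G → queue [L, F, H]
Visit L → queue [F, H]
Visit F → queue [H]
Visit H → queue []

I, D, A, J, B, M, E, N, Q, K, P, C, O, G, L, F, H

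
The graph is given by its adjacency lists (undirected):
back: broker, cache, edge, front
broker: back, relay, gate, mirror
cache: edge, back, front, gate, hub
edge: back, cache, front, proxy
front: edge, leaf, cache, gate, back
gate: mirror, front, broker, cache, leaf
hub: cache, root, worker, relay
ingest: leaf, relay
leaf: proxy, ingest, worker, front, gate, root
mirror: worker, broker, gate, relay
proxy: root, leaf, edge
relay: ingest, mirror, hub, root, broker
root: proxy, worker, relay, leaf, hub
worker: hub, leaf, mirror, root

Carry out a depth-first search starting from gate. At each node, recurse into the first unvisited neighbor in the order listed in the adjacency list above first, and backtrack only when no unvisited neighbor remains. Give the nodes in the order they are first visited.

Visit gate
gate → mirror
mirror → worker
worker → hub
hub → cache
cache → edge
edge → back
back → broker
broker → relay
relay → ingest
ingest → leaf
leaf → proxy
proxy → root
leaf → front

gate, mirror, worker, hub, cache, edge, back, broker, relay, ingest, leaf, proxy, root, front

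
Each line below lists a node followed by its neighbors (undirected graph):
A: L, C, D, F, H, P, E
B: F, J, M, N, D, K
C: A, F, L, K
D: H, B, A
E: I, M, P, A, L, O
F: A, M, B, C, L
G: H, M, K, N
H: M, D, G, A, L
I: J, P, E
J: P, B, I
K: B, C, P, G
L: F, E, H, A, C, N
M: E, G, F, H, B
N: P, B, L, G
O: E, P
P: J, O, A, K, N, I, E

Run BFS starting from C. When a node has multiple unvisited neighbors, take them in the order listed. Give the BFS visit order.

Visit C; enqueue A, F, L, K → queue [A, F, L, K]
Visit A; enqueue D, H, P, E → queue [F, L, K, D, H, P, E]
Visit F; enqueue M, B → queue [L, K, D, H, P, E, M, B]
Visit L; enqueue N → queue [K, D, H, P, E, M, B, N]
Visit K; enqueue G → queue [D, H, P, E, M, B, N, G]
Visit D → queue [H, P, E, M, B, N, G]
Visit H → queue [P, E, M, B, N, G]
Visit P; enqueue J, O, I → queue [E, M, B, N, G, J, O, I]
Visit E → queue [M, B, N, G, J, O, I]
Visit M → queue [B, N, G, J, O, I]
Visit B → queue [N, G, J, O, I]
Visit N → queue [G, J, O, I]
Visit G → queue [J, O, I]
Visit J → queue [O, I]
Visit O → queue [I]
Visit I → queue []

C → A → F → L → K → D → H → P → E → M → B → N → G → J → O → I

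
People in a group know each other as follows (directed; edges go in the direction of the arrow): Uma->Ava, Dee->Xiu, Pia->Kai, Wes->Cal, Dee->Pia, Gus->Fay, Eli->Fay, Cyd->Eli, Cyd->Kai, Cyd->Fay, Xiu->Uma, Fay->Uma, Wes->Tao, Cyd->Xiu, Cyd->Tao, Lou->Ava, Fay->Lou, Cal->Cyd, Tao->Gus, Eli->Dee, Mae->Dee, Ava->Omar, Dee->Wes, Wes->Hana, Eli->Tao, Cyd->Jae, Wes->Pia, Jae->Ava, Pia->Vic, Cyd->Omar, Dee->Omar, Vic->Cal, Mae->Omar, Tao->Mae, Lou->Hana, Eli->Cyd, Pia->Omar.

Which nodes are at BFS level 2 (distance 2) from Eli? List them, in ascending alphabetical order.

Gus, Jae, Kai, Lou, Mae, Omar, Pia, Uma, Wes, Xiu

Level 0: Eli
Level 1: Cyd, Dee, Fay, Tao
Level 2: Gus, Jae, Kai, Lou, Mae, Omar, Pia, Uma, Wes, Xiu
Level 3: Ava, Cal, Hana, Vic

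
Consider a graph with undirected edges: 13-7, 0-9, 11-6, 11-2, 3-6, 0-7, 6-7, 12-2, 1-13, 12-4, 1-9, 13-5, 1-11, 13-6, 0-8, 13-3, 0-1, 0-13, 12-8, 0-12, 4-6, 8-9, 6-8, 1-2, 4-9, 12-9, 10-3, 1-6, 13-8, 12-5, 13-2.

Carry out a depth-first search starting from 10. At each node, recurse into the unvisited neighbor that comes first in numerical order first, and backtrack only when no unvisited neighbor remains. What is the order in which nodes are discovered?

10, 3, 6, 1, 0, 7, 13, 2, 11, 12, 4, 9, 8, 5

Visit 10
10 → 3
3 → 6
6 → 1
1 → 0
0 → 7
7 → 13
13 → 2
2 → 11
2 → 12
12 → 4
4 → 9
9 → 8
12 → 5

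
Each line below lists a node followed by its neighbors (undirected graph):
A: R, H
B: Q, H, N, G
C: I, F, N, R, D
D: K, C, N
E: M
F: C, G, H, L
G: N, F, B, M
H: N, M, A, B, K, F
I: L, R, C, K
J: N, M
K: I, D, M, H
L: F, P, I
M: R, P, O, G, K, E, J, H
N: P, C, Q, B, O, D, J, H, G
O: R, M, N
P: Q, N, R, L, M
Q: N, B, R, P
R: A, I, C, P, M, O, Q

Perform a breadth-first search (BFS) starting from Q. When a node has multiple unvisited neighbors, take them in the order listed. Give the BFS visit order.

Visit Q; enqueue N, B, R, P → queue [N, B, R, P]
Visit N; enqueue C, O, D, J, H, G → queue [B, R, P, C, O, D, J, H, G]
Visit B → queue [R, P, C, O, D, J, H, G]
Visit R; enqueue A, I, M → queue [P, C, O, D, J, H, G, A, I, M]
Visit P; enqueue L → queue [C, O, D, J, H, G, A, I, M, L]
Visit C; enqueue F → queue [O, D, J, H, G, A, I, M, L, F]
Visit O → queue [D, J, H, G, A, I, M, L, F]
Visit D; enqueue K → queue [J, H, G, A, I, M, L, F, K]
Visit J → queue [H, G, A, I, M, L, F, K]
Visit H → queue [G, A, I, M, L, F, K]
Visit G → queue [A, I, M, L, F, K]
Visit A → queue [I, M, L, F, K]
Visit I → queue [M, L, F, K]
Visit M; enqueue E → queue [L, F, K, E]
Visit L → queue [F, K, E]
Visit F → queue [K, E]
Visit K → queue [E]
Visit E → queue []

Q, N, B, R, P, C, O, D, J, H, G, A, I, M, L, F, K, E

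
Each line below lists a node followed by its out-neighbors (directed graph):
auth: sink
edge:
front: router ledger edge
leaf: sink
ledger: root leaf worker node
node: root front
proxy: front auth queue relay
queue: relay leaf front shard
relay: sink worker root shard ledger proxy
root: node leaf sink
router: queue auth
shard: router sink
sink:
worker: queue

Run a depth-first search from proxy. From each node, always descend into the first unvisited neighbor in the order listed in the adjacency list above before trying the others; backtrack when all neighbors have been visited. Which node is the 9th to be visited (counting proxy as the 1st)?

node

Visit proxy
proxy → front
front → router
router → queue
queue → relay
relay → sink
relay → worker
relay → root
root → node
root → leaf
relay → shard
relay → ledger
router → auth
front → edge

Visit order: proxy, front, router, queue, relay, sink, worker, root, node, leaf, shard, ledger, auth, edge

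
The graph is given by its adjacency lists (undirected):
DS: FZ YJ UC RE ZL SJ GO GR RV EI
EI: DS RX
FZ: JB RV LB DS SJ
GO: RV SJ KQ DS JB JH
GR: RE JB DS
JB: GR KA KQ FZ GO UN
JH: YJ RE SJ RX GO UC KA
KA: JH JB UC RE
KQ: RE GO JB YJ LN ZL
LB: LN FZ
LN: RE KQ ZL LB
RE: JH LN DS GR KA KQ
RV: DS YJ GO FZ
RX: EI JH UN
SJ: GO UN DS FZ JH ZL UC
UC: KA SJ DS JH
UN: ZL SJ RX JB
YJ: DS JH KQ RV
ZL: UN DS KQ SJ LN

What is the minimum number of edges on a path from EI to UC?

2

Level 0: EI
Level 1: DS, RX
Level 2: FZ, GO, GR, JH, RE, RV, SJ, UC, UN, YJ, ZL
Level 3: JB, KA, KQ, LB, LN
UC first appears at level 2.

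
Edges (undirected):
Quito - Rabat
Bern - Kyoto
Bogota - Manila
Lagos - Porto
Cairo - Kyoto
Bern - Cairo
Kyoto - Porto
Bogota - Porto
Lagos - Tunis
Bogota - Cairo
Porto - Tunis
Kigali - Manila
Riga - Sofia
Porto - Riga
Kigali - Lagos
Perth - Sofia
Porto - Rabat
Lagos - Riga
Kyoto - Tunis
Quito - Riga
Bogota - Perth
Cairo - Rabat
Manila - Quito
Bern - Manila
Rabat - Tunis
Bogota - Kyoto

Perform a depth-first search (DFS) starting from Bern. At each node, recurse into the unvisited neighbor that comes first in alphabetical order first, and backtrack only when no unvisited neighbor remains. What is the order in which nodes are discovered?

Bern Cairo Bogota Kyoto Porto Lagos Kigali Manila Quito Rabat Tunis Riga Sofia Perth

Visit Bern
Bern → Cairo
Cairo → Bogota
Bogota → Kyoto
Kyoto → Porto
Porto → Lagos
Lagos → Kigali
Kigali → Manila
Manila → Quito
Quito → Rabat
Rabat → Tunis
Quito → Riga
Riga → Sofia
Sofia → Perth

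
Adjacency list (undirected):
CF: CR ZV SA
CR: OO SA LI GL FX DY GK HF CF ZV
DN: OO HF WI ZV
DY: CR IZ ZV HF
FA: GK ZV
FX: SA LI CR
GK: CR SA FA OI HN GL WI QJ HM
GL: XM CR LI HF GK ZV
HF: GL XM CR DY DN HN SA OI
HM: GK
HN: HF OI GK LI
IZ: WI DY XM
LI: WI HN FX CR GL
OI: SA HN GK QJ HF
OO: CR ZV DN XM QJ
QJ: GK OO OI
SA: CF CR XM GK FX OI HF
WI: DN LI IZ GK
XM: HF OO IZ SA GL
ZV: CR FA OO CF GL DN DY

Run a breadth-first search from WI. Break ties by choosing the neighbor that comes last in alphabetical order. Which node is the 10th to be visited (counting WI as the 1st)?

Visit WI; enqueue LI, IZ, GK, DN → queue [LI, IZ, GK, DN]
Visit LI; enqueue HN, GL, FX, CR → queue [IZ, GK, DN, HN, GL, FX, CR]
Visit IZ; enqueue XM, DY → queue [GK, DN, HN, GL, FX, CR, XM, DY]
Visit GK; enqueue SA, QJ, OI, HM, FA → queue [DN, HN, GL, FX, CR, XM, DY, SA, QJ, OI, HM, FA]
Visit DN; enqueue ZV, OO, HF → queue [HN, GL, FX, CR, XM, DY, SA, QJ, OI, HM, FA, ZV, OO, HF]
Visit HN → queue [GL, FX, CR, XM, DY, SA, QJ, OI, HM, FA, ZV, OO, HF]
Visit GL → queue [FX, CR, XM, DY, SA, QJ, OI, HM, FA, ZV, OO, HF]
Visit FX → queue [CR, XM, DY, SA, QJ, OI, HM, FA, ZV, OO, HF]
Visit CR; enqueue CF → queue [XM, DY, SA, QJ, OI, HM, FA, ZV, OO, HF, CF]
Visit XM → queue [DY, SA, QJ, OI, HM, FA, ZV, OO, HF, CF]
Visit DY → queue [SA, QJ, OI, HM, FA, ZV, OO, HF, CF]
Visit SA → queue [QJ, OI, HM, FA, ZV, OO, HF, CF]
Visit QJ → queue [OI, HM, FA, ZV, OO, HF, CF]
Visit OI → queue [HM, FA, ZV, OO, HF, CF]
Visit HM → queue [FA, ZV, OO, HF, CF]
Visit FA → queue [ZV, OO, HF, CF]
Visit ZV → queue [OO, HF, CF]
Visit OO → queue [HF, CF]
Visit HF → queue [CF]
Visit CF → queue []

Visit order: WI, LI, IZ, GK, DN, HN, GL, FX, CR, XM, DY, SA, QJ, OI, HM, FA, ZV, OO, HF, CF

XM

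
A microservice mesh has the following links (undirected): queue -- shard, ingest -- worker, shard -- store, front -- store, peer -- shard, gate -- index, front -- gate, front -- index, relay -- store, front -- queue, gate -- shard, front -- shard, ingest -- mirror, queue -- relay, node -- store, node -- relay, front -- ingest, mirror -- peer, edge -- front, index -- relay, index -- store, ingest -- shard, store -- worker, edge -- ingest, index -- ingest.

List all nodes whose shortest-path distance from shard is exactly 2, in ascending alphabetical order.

Level 0: shard
Level 1: front, gate, ingest, peer, queue, store
Level 2: edge, index, mirror, node, relay, worker

edge, index, mirror, node, relay, worker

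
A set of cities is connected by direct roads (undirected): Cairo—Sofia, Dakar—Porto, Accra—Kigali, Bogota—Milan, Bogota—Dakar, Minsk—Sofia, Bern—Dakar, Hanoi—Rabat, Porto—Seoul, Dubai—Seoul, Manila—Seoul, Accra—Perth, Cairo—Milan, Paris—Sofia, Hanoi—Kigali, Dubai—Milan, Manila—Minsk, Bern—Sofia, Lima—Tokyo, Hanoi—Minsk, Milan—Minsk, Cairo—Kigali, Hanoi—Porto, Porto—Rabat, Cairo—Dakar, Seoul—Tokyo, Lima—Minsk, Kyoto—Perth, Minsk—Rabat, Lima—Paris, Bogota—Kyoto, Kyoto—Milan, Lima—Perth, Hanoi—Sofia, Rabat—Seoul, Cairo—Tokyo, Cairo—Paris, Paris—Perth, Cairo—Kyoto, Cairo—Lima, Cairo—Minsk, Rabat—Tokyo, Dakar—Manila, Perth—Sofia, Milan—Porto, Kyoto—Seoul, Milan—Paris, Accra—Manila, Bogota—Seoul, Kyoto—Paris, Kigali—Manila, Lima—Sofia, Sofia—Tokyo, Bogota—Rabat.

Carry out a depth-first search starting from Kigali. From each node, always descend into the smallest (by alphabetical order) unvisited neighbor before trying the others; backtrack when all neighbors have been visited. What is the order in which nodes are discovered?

Visit Kigali
Kigali → Accra
Accra → Manila
Manila → Dakar
Dakar → Bern
Bern → Sofia
Sofia → Cairo
Cairo → Kyoto
Kyoto → Bogota
Bogota → Milan
Milan → Dubai
Dubai → Seoul
Seoul → Porto
Porto → Hanoi
Hanoi → Minsk
Minsk → Lima
Lima → Paris
Paris → Perth
Lima → Tokyo
Tokyo → Rabat

Kigali, Accra, Manila, Dakar, Bern, Sofia, Cairo, Kyoto, Bogota, Milan, Dubai, Seoul, Porto, Hanoi, Minsk, Lima, Paris, Perth, Tokyo, Rabat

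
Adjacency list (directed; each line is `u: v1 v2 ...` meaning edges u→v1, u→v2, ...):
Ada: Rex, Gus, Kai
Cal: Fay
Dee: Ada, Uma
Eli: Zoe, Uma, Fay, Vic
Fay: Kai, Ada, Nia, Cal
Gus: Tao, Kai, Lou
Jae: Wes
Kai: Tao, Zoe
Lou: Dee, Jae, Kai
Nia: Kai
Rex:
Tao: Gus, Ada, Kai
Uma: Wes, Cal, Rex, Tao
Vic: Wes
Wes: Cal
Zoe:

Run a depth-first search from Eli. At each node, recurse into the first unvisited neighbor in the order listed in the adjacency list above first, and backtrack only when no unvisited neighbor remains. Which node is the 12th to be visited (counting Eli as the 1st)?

Ada

Visit Eli
Eli → Zoe
Eli → Uma
Uma → Wes
Wes → Cal
Cal → Fay
Fay → Kai
Kai → Tao
Tao → Gus
Gus → Lou
Lou → Dee
Dee → Ada
Ada → Rex
Lou → Jae
Fay → Nia
Eli → Vic

Visit order: Eli, Zoe, Uma, Wes, Cal, Fay, Kai, Tao, Gus, Lou, Dee, Ada, Rex, Jae, Nia, Vic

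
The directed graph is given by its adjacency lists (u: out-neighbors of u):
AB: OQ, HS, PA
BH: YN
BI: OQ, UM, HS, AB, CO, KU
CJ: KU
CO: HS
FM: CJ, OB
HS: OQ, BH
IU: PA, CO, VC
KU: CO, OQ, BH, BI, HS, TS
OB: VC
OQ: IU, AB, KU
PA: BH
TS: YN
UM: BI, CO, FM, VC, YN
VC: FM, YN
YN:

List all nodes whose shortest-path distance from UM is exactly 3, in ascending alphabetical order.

BH, IU, PA, TS

Level 0: UM
Level 1: BI, CO, FM, VC, YN
Level 2: AB, CJ, HS, KU, OB, OQ
Level 3: BH, IU, PA, TS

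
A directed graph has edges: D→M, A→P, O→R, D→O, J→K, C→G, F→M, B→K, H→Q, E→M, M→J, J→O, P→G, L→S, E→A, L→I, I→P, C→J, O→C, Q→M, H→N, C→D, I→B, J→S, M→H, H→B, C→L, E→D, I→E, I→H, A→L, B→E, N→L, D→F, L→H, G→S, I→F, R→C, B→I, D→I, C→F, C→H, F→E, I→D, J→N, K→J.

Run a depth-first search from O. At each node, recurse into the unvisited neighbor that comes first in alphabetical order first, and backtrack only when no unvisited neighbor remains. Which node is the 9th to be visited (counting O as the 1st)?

Visit O
O → C
C → D
D → F
F → E
E → A
A → L
L → H
H → B
B → I
I → P
P → G
G → S
B → K
K → J
J → N
H → Q
Q → M
O → R

Visit order: O, C, D, F, E, A, L, H, B, I, P, G, S, K, J, N, Q, M, R

B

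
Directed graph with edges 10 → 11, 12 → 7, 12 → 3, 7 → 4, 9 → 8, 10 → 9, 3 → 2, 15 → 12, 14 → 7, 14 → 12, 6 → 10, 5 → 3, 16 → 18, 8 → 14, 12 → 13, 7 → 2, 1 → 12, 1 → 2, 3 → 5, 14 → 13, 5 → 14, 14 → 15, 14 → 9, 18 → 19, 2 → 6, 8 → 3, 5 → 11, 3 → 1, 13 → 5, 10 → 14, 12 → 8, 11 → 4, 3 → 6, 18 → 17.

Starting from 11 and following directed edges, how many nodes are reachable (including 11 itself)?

BFS from 11 visits: 11, 4
Reachable nodes: 2 of 19 total.

2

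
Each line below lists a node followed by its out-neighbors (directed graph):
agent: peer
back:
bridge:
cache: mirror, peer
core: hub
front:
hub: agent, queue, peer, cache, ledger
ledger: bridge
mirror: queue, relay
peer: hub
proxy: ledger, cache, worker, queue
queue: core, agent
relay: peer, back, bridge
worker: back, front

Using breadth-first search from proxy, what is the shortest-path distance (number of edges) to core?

2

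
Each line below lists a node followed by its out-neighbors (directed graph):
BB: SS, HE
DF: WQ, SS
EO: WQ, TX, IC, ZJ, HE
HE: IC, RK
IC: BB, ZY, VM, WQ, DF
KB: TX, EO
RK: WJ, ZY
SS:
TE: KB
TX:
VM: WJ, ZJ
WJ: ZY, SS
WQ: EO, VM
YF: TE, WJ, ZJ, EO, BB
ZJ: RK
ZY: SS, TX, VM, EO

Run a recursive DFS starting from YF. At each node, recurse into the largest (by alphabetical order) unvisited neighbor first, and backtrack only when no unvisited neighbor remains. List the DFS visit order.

YF → ZJ → RK → ZY → VM → WJ → SS → TX → EO → WQ → IC → DF → BB → HE → TE → KB

Visit YF
YF → ZJ
ZJ → RK
RK → ZY
ZY → VM
VM → WJ
WJ → SS
ZY → TX
ZY → EO
EO → WQ
EO → IC
IC → DF
IC → BB
BB → HE
YF → TE
TE → KB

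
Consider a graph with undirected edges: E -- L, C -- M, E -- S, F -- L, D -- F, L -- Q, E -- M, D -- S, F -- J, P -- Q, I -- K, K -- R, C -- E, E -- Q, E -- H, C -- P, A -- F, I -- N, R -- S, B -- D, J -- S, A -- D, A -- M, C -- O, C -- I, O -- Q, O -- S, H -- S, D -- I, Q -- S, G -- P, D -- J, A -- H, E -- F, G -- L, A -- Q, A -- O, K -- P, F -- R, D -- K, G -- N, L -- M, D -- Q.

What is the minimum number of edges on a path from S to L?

Level 0: S
Level 1: D, E, H, J, O, Q, R
Level 2: A, B, C, F, I, K, L, M, P
Level 3: G, N
L first appears at level 2.

2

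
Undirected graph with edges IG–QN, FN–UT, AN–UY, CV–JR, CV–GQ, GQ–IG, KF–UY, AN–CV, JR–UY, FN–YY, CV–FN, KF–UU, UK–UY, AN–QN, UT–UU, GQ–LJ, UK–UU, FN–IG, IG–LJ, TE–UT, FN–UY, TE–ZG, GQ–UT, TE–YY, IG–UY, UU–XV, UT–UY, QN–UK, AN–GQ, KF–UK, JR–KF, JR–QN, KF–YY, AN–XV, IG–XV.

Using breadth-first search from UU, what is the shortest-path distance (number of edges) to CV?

Level 0: UU
Level 1: KF, UK, UT, XV
Level 2: AN, FN, GQ, IG, JR, QN, TE, UY, YY
Level 3: CV, LJ, ZG
CV first appears at level 3.

3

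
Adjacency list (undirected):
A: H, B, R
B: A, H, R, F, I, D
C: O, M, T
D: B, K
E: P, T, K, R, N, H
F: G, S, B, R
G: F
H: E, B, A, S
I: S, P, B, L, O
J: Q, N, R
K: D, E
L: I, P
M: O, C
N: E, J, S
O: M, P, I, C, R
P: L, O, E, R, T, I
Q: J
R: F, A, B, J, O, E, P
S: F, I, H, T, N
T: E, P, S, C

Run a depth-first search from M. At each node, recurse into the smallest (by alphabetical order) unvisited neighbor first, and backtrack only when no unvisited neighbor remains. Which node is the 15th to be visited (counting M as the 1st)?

F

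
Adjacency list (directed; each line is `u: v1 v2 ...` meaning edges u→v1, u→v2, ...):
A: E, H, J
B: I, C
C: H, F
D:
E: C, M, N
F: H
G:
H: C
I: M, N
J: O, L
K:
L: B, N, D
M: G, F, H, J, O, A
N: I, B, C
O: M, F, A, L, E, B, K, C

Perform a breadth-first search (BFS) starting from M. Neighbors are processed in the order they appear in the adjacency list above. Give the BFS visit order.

Visit M; enqueue G, F, H, J, O, A → queue [G, F, H, J, O, A]
Visit G → queue [F, H, J, O, A]
Visit F → queue [H, J, O, A]
Visit H; enqueue C → queue [J, O, A, C]
Visit J; enqueue L → queue [O, A, C, L]
Visit O; enqueue E, B, K → queue [A, C, L, E, B, K]
Visit A → queue [C, L, E, B, K]
Visit C → queue [L, E, B, K]
Visit L; enqueue N, D → queue [E, B, K, N, D]
Visit E → queue [B, K, N, D]
Visit B; enqueue I → queue [K, N, D, I]
Visit K → queue [N, D, I]
Visit N → queue [D, I]
Visit D → queue [I]
Visit I → queue []

M → G → F → H → J → O → A → C → L → E → B → K → N → D → I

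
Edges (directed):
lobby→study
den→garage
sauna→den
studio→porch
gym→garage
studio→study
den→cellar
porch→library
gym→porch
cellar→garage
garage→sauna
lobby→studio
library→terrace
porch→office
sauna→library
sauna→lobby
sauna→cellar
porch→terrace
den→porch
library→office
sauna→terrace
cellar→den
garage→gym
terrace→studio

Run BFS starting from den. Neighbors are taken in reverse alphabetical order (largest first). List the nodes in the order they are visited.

Visit den; enqueue porch, garage, cellar → queue [porch, garage, cellar]
Visit porch; enqueue terrace, office, library → queue [garage, cellar, terrace, office, library]
Visit garage; enqueue sauna, gym → queue [cellar, terrace, office, library, sauna, gym]
Visit cellar → queue [terrace, office, library, sauna, gym]
Visit terrace; enqueue studio → queue [office, library, sauna, gym, studio]
Visit office → queue [library, sauna, gym, studio]
Visit library → queue [sauna, gym, studio]
Visit sauna; enqueue lobby → queue [gym, studio, lobby]
Visit gym → queue [studio, lobby]
Visit studio; enqueue study → queue [lobby, study]
Visit lobby → queue [study]
Visit study → queue []

den, porch, garage, cellar, terrace, office, library, sauna, gym, studio, lobby, study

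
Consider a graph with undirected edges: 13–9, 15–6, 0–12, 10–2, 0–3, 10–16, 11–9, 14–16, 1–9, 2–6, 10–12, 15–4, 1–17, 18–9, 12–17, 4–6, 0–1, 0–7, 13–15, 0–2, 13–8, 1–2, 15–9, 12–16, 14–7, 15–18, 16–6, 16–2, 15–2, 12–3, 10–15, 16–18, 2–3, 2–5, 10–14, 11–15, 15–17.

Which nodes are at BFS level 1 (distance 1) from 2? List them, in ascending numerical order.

0, 1, 3, 5, 6, 10, 15, 16

Level 0: 2
Level 1: 0, 1, 3, 5, 6, 10, 15, 16
Level 2: 4, 7, 9, 11, 12, 13, 14, 17, 18
Level 3: 8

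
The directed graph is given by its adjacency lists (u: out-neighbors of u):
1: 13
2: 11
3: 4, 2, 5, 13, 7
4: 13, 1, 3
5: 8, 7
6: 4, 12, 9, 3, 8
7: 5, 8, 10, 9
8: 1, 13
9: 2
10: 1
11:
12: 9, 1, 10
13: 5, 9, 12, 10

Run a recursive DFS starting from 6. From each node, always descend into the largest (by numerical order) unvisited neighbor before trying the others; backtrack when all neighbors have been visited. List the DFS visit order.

Visit 6
6 → 12
12 → 10
10 → 1
1 → 13
13 → 9
9 → 2
2 → 11
13 → 5
5 → 8
5 → 7
6 → 4
4 → 3

6 -> 12 -> 10 -> 1 -> 13 -> 9 -> 2 -> 11 -> 5 -> 8 -> 7 -> 4 -> 3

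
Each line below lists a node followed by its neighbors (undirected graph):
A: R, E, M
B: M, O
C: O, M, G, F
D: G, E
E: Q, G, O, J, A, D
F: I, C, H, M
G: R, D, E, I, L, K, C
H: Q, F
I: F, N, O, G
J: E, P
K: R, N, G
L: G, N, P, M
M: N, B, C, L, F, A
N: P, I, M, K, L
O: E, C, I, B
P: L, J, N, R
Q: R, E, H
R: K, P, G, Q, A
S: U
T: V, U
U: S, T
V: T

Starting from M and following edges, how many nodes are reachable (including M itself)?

BFS from M visits: M, A, B, C, F, L, N, E, R, O, G, H, I, P, K, D, J, Q
Reachable nodes: 18 of 22 total.

18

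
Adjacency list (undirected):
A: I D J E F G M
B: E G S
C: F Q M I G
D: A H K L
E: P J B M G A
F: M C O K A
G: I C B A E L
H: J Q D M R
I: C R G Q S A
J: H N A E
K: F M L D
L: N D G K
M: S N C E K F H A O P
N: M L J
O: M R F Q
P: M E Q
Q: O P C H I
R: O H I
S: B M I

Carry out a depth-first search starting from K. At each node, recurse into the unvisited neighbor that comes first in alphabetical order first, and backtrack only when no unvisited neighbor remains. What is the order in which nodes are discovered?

K D A E B G C F M H J N L Q I R O S P

Visit K
K → D
D → A
A → E
E → B
B → G
G → C
C → F
F → M
M → H
H → J
J → N
N → L
H → Q
Q → I
I → R
R → O
I → S
Q → P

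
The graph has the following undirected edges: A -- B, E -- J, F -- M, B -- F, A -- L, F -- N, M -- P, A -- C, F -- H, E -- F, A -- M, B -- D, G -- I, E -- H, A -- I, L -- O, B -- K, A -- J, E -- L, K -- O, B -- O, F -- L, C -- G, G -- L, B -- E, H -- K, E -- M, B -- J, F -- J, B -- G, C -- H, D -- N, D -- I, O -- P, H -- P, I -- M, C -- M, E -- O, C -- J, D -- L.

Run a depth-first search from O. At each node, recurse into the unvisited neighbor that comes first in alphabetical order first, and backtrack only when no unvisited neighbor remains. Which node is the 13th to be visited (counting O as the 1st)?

Visit O
O → B
B → A
A → C
C → G
G → I
I → D
D → L
L → E
E → F
F → H
H → K
H → P
P → M
F → J
F → N

Visit order: O, B, A, C, G, I, D, L, E, F, H, K, P, M, J, N

P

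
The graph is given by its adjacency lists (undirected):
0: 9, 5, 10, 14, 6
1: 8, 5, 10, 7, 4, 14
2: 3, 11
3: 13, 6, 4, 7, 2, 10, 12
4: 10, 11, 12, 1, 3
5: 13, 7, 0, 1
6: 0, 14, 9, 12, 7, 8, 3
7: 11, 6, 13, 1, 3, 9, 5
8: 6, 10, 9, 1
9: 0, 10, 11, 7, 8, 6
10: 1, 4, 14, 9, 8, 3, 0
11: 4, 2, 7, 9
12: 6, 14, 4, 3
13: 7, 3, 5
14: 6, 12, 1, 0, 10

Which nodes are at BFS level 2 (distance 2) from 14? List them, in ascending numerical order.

Level 0: 14
Level 1: 0, 1, 6, 10, 12
Level 2: 3, 4, 5, 7, 8, 9
Level 3: 2, 11, 13

3, 4, 5, 7, 8, 9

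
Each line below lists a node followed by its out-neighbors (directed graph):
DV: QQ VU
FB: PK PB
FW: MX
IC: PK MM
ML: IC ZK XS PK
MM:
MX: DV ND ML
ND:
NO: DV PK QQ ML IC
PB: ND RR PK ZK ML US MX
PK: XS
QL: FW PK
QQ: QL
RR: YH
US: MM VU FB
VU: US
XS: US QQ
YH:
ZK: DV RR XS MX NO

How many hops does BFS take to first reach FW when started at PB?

5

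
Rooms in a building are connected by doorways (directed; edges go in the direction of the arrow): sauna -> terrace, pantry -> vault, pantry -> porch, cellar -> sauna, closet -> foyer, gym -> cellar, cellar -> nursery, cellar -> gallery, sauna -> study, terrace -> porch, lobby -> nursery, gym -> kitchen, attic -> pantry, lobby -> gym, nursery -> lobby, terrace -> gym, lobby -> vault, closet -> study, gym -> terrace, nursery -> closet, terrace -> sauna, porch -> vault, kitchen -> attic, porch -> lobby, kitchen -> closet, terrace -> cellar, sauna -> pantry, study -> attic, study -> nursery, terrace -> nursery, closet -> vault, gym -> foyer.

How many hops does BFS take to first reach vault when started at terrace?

Level 0: terrace
Level 1: cellar, gym, nursery, porch, sauna
Level 2: closet, foyer, gallery, kitchen, lobby, pantry, study, vault
Level 3: attic
vault first appears at level 2.

2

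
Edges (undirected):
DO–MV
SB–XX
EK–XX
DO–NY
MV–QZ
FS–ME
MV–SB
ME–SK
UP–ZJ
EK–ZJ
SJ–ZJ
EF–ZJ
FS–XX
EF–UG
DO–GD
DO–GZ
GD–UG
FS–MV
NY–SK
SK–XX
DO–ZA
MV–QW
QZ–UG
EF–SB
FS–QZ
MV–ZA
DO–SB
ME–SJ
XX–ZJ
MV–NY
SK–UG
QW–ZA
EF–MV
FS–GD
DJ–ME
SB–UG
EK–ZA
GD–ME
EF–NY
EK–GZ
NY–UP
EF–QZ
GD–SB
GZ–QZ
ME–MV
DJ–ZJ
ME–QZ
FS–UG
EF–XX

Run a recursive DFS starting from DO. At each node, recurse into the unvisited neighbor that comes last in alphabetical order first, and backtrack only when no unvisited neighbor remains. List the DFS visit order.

DO -> ZA -> QW -> MV -> SB -> XX -> ZJ -> UP -> NY -> SK -> UG -> QZ -> ME -> SJ -> GD -> FS -> DJ -> GZ -> EK -> EF

Visit DO
DO → ZA
ZA → QW
QW → MV
MV → SB
SB → XX
XX → ZJ
ZJ → UP
UP → NY
NY → SK
SK → UG
UG → QZ
QZ → ME
ME → SJ
ME → GD
GD → FS
ME → DJ
QZ → GZ
GZ → EK
QZ → EF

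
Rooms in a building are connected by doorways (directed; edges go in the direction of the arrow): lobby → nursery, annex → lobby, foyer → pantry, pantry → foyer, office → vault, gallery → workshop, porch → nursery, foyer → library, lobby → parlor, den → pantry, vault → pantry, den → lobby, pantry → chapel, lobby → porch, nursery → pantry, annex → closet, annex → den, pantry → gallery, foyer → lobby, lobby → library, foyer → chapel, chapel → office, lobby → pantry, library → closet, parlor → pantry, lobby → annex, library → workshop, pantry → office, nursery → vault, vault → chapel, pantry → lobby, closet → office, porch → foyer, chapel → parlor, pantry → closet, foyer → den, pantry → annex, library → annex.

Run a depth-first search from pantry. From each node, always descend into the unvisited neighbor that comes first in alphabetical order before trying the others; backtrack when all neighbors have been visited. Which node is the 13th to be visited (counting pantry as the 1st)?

Visit pantry
pantry → annex
annex → closet
closet → office
office → vault
vault → chapel
chapel → parlor
annex → den
den → lobby
lobby → library
library → workshop
lobby → nursery
lobby → porch
porch → foyer
pantry → gallery

Visit order: pantry, annex, closet, office, vault, chapel, parlor, den, lobby, library, workshop, nursery, porch, foyer, gallery

porch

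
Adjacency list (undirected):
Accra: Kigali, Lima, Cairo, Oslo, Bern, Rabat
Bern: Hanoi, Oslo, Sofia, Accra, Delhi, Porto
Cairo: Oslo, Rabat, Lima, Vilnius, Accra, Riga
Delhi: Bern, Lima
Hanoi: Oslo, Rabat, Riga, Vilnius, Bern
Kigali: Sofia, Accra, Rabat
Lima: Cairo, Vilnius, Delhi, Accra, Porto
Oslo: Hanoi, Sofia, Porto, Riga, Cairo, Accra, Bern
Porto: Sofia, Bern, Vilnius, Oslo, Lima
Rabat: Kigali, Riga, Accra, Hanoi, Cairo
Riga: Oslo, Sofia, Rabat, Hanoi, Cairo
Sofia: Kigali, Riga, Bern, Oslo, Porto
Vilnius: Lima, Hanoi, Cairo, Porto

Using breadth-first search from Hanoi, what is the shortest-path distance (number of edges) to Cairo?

Level 0: Hanoi
Level 1: Bern, Oslo, Rabat, Riga, Vilnius
Level 2: Accra, Cairo, Delhi, Kigali, Lima, Porto, Sofia
Cairo first appears at level 2.

2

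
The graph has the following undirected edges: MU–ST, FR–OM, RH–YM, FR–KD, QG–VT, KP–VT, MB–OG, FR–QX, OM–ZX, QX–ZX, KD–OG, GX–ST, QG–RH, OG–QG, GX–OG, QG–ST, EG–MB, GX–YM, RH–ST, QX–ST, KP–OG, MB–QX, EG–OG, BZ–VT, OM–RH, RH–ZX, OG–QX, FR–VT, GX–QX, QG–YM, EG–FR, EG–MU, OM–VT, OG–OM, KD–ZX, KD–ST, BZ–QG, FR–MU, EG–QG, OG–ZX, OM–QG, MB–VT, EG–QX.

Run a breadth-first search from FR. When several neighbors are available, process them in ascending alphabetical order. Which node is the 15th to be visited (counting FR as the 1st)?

BZ

Visit FR; enqueue EG, KD, MU, OM, QX, VT → queue [EG, KD, MU, OM, QX, VT]
Visit EG; enqueue MB, OG, QG → queue [KD, MU, OM, QX, VT, MB, OG, QG]
Visit KD; enqueue ST, ZX → queue [MU, OM, QX, VT, MB, OG, QG, ST, ZX]
Visit MU → queue [OM, QX, VT, MB, OG, QG, ST, ZX]
Visit OM; enqueue RH → queue [QX, VT, MB, OG, QG, ST, ZX, RH]
Visit QX; enqueue GX → queue [VT, MB, OG, QG, ST, ZX, RH, GX]
Visit VT; enqueue BZ, KP → queue [MB, OG, QG, ST, ZX, RH, GX, BZ, KP]
Visit MB → queue [OG, QG, ST, ZX, RH, GX, BZ, KP]
Visit OG → queue [QG, ST, ZX, RH, GX, BZ, KP]
Visit QG; enqueue YM → queue [ST, ZX, RH, GX, BZ, KP, YM]
Visit ST → queue [ZX, RH, GX, BZ, KP, YM]
Visit ZX → queue [RH, GX, BZ, KP, YM]
Visit RH → queue [GX, BZ, KP, YM]
Visit GX → queue [BZ, KP, YM]
Visit BZ → queue [KP, YM]
Visit KP → queue [YM]
Visit YM → queue []

Visit order: FR, EG, KD, MU, OM, QX, VT, MB, OG, QG, ST, ZX, RH, GX, BZ, KP, YM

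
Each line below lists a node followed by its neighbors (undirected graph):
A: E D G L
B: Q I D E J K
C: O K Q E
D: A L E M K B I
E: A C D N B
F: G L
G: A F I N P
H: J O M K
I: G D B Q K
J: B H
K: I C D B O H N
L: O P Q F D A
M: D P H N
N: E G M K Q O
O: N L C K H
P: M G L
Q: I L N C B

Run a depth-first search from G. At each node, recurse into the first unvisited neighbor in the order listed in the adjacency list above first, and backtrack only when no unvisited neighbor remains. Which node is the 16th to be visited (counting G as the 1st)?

K

Visit G
G → A
A → E
E → C
C → O
O → N
N → M
M → D
D → L
L → P
L → Q
Q → I
I → B
B → J
J → H
H → K
L → F

Visit order: G, A, E, C, O, N, M, D, L, P, Q, I, B, J, H, K, F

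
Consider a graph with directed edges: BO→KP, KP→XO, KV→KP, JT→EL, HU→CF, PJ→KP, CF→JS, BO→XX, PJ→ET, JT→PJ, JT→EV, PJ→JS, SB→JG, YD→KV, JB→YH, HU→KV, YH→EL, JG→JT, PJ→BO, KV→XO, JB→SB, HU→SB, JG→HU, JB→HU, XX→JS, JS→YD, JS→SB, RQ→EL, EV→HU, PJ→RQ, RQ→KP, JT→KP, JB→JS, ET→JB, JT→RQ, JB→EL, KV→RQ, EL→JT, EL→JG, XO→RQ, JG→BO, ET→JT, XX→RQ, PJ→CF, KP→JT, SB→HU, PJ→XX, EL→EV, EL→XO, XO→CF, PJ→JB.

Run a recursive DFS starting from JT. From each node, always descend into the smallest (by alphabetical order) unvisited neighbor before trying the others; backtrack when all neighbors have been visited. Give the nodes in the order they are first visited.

JT EL EV HU CF JS SB JG BO KP XO RQ XX YD KV PJ ET JB YH

Visit JT
JT → EL
EL → EV
EV → HU
HU → CF
CF → JS
JS → SB
SB → JG
JG → BO
BO → KP
KP → XO
XO → RQ
BO → XX
JS → YD
YD → KV
JT → PJ
PJ → ET
ET → JB
JB → YH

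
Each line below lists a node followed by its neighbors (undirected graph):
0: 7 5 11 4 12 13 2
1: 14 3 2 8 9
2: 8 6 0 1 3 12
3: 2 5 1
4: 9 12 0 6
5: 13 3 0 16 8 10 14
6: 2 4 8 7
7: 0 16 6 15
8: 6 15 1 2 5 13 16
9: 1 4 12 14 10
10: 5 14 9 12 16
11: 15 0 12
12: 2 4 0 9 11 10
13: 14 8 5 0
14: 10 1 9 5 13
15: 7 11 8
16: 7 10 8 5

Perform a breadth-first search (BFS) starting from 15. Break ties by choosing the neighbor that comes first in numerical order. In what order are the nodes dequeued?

Visit 15; enqueue 7, 8, 11 → queue [7, 8, 11]
Visit 7; enqueue 0, 6, 16 → queue [8, 11, 0, 6, 16]
Visit 8; enqueue 1, 2, 5, 13 → queue [11, 0, 6, 16, 1, 2, 5, 13]
Visit 11; enqueue 12 → queue [0, 6, 16, 1, 2, 5, 13, 12]
Visit 0; enqueue 4 → queue [6, 16, 1, 2, 5, 13, 12, 4]
Visit 6 → queue [16, 1, 2, 5, 13, 12, 4]
Visit 16; enqueue 10 → queue [1, 2, 5, 13, 12, 4, 10]
Visit 1; enqueue 3, 9, 14 → queue [2, 5, 13, 12, 4, 10, 3, 9, 14]
Visit 2 → queue [5, 13, 12, 4, 10, 3, 9, 14]
Visit 5 → queue [13, 12, 4, 10, 3, 9, 14]
Visit 13 → queue [12, 4, 10, 3, 9, 14]
Visit 12 → queue [4, 10, 3, 9, 14]
Visit 4 → queue [10, 3, 9, 14]
Visit 10 → queue [3, 9, 14]
Visit 3 → queue [9, 14]
Visit 9 → queue [14]
Visit 14 → queue []

15 -> 7 -> 8 -> 11 -> 0 -> 6 -> 16 -> 1 -> 2 -> 5 -> 13 -> 12 -> 4 -> 10 -> 3 -> 9 -> 14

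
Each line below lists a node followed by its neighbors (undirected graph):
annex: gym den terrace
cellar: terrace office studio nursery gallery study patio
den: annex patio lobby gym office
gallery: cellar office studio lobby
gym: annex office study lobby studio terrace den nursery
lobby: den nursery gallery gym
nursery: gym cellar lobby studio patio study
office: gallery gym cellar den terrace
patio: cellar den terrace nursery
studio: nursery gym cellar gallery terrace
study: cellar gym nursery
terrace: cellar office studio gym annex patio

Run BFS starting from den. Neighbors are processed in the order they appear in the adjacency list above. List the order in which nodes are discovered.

Visit den; enqueue annex, patio, lobby, gym, office → queue [annex, patio, lobby, gym, office]
Visit annex; enqueue terrace → queue [patio, lobby, gym, office, terrace]
Visit patio; enqueue cellar, nursery → queue [lobby, gym, office, terrace, cellar, nursery]
Visit lobby; enqueue gallery → queue [gym, office, terrace, cellar, nursery, gallery]
Visit gym; enqueue study, studio → queue [office, terrace, cellar, nursery, gallery, study, studio]
Visit office → queue [terrace, cellar, nursery, gallery, study, studio]
Visit terrace → queue [cellar, nursery, gallery, study, studio]
Visit cellar → queue [nursery, gallery, study, studio]
Visit nursery → queue [gallery, study, studio]
Visit gallery → queue [study, studio]
Visit study → queue [studio]
Visit studio → queue []

den -> annex -> patio -> lobby -> gym -> office -> terrace -> cellar -> nursery -> gallery -> study -> studio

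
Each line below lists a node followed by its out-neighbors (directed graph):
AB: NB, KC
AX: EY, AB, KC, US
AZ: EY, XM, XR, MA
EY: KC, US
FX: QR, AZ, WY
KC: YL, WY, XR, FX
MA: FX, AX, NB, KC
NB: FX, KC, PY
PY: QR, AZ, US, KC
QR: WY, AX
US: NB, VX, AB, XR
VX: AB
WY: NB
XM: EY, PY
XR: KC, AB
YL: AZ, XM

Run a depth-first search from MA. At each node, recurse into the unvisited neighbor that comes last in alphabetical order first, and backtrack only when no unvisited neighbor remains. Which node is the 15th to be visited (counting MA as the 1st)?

AB

Visit MA
MA → NB
NB → PY
PY → US
US → XR
XR → KC
KC → YL
YL → XM
XM → EY
YL → AZ
KC → WY
KC → FX
FX → QR
QR → AX
AX → AB
US → VX

Visit order: MA, NB, PY, US, XR, KC, YL, XM, EY, AZ, WY, FX, QR, AX, AB, VX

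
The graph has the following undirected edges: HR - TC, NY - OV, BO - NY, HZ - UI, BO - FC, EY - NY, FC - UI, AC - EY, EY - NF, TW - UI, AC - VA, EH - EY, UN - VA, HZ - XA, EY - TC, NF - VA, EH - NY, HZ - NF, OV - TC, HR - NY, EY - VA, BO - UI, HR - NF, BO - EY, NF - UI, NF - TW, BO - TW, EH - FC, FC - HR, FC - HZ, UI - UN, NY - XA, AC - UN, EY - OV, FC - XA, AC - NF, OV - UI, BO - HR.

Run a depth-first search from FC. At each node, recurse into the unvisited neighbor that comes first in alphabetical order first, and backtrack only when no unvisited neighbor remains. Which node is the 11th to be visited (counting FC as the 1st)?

UI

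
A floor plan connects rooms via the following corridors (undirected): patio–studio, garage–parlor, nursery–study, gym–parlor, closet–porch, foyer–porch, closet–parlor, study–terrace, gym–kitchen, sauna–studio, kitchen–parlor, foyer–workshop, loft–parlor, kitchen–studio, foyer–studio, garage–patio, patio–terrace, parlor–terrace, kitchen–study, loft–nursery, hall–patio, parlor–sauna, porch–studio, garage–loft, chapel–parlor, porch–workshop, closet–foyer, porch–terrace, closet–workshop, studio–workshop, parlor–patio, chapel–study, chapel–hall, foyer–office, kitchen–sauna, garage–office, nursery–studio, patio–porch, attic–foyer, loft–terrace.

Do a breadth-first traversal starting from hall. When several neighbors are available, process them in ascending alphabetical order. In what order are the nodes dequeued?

hall, chapel, patio, parlor, study, garage, porch, studio, terrace, closet, gym, kitchen, loft, sauna, nursery, office, foyer, workshop, attic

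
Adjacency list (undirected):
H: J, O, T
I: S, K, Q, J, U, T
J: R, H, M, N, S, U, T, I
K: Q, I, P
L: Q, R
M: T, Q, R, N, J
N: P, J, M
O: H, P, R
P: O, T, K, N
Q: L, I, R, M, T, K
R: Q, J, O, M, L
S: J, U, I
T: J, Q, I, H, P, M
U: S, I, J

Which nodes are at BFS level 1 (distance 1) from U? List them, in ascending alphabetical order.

Level 0: U
Level 1: I, J, S
Level 2: H, K, M, N, Q, R, T
Level 3: L, O, P

I, J, S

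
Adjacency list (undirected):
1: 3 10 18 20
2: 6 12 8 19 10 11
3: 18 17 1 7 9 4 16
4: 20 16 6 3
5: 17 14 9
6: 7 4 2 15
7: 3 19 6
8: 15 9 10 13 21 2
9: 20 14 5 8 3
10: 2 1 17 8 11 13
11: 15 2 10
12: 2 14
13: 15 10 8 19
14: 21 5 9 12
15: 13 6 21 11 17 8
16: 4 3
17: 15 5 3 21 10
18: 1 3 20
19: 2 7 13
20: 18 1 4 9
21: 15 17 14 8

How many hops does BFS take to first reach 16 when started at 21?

3

Level 0: 21
Level 1: 8, 14, 15, 17
Level 2: 2, 3, 5, 6, 9, 10, 11, 12, 13
Level 3: 1, 4, 7, 16, 18, 19, 20
16 first appears at level 3.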